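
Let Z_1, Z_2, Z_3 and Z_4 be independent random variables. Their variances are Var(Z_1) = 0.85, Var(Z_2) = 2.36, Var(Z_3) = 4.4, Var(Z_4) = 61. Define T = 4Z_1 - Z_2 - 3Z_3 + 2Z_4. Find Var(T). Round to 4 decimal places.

299.5600

By independence, Var(T) = (4)²Var(Z_1) + (-1)²Var(Z_2) + (-3)²Var(Z_3) + (2)²Var(Z_4)
= (4)²·0.85 + (-1)²·2.36 + (-3)²·4.4 + (2)²·61 = 299.56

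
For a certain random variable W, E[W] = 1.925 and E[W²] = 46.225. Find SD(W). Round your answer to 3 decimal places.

Var(W) = 46.225 − (1.925)² = 42.519375
SD(W) = √42.519375 ≈ 6.521

6.521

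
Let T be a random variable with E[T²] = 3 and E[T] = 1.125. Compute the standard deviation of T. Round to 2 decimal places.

1.32

var(T) = 3 − (1.125)² = 1.734375
σ(T) = √1.734375 ≈ 1.32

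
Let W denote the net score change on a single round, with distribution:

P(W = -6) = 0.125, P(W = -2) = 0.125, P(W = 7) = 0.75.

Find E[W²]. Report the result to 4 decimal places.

41.7500

E[W²] = (-6)²(0.125) + (-2)²(0.125) + (7)²(0.75) = 41.75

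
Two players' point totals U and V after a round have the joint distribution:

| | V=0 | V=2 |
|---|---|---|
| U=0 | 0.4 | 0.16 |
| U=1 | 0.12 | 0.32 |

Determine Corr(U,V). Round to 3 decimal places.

0.439

E[U] = 0.44,  E[V] = 0.96
E[UV] = 0.64
Cov(U,V) = E[UV] − E[U]E[V] = 0.64 − (0.44)(0.96) = 0.2176
Var(U) = 0.2464,  Var(V) = 0.9984
ρ = 0.2176 / √(0.2464·0.9984) ≈ 0.439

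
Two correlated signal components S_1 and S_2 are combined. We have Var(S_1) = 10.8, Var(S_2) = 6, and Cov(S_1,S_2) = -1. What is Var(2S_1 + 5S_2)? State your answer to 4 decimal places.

173.2000

Var(2S_1 + 5S_2) = (2)²·Var(S_1) + (5)²·Var(S_2) + 2·(2)·(5)·Cov(S_1,S_2)
= 4·10.8 + 25·6 + 20·-1 = 173.2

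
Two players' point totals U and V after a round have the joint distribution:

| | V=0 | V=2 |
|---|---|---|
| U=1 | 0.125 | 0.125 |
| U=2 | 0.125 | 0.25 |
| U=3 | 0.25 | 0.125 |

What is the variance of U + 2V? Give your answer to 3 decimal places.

4.109

E[U] = 2.125,  E[V] = 1,  E[UV] = 2
Var(U) = 5.125 − (2.125)² = 0.609375;  Var(V) = 2 − (1)² = 1
Cov(U,V) = 2 − (2.125)(1) = -0.125
Var(U + 2V) = (1)²·0.609375 + (2)²·1 + 2·(1)·(2)·-0.125 = 4.109375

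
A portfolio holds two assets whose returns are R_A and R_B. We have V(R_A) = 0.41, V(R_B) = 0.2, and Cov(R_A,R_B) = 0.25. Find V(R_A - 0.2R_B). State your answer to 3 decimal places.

0.318

V(R_A - 0.2R_B) = (1)²·V(R_A) + (-0.2)²·V(R_B) + 2·(1)·(-0.2)·Cov(R_A,R_B)
= 1·0.41 + 0.04·0.2 + -0.4·0.25 = 0.318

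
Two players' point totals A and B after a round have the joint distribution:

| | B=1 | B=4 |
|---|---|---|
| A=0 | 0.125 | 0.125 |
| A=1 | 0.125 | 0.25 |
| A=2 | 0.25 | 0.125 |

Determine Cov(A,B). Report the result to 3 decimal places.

E[A] = 1.125,  E[B] = 2.5
E[AB] = 2.625
Cov(A,B) = E[AB] − E[A]E[B] = 2.625 − (1.125)(2.5) = -0.1875

-0.188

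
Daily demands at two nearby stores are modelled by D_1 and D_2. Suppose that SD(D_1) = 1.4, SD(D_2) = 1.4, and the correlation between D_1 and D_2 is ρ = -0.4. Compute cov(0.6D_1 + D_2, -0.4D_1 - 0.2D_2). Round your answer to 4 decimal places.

-0.4547

var(D_1) = (1.4)² = 1.96;  var(D_2) = (1.4)² = 1.96
cov(D_1,D_2) = ρ·SD(D_1)·SD(D_2) = -0.4·1.4·1.4 = -0.784
cov(0.6D_1 + D_2, -0.4D_1 - 0.2D_2) = (0.6)(-0.4)var(D_1) + (1)(-0.2)var(D_2) + [(0.6)(-0.2) + (1)(-0.4)]cov(D_1,D_2)
= -0.24·1.96 + -0.2·1.96 + -0.52·-0.784 = -0.45472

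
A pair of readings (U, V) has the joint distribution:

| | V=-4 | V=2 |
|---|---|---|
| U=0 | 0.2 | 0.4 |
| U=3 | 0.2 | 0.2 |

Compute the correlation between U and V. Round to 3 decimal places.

E[U] = 1.2,  E[V] = -0.4
E[UV] = -1.2
Cov(U,V) = E[UV] − E[U]E[V] = -1.2 − (1.2)(-0.4) = -0.72
var(U) = 2.16,  var(V) = 8.64
ρ = -0.72 / √(2.16·8.64) ≈ -0.167

-0.167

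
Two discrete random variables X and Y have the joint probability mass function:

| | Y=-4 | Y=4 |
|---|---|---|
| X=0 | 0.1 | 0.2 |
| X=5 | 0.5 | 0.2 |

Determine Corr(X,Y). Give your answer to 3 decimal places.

E[X] = 3.5,  E[Y] = -0.8
E[XY] = -6
cov(X,Y) = E[XY] − E[X]E[Y] = -6 − (3.5)(-0.8) = -3.2
Var(X) = 5.25,  Var(Y) = 15.36
ρ = -3.2 / √(5.25·15.36) ≈ -0.356

-0.356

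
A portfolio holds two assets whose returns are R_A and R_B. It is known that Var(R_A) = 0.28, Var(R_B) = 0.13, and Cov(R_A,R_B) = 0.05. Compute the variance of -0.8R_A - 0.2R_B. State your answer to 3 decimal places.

Var(-0.8R_A - 0.2R_B) = (-0.8)²·Var(R_A) + (-0.2)²·Var(R_B) + 2·(-0.8)·(-0.2)·Cov(R_A,R_B)
= 0.64·0.28 + 0.04·0.13 + 0.32·0.05 = 0.2004

0.200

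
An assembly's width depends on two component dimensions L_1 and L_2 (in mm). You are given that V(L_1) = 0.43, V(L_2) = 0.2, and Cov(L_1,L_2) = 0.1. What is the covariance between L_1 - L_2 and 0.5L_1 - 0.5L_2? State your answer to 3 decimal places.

Cov(L_1 - L_2, 0.5L_1 - 0.5L_2) = (1)(0.5)V(L_1) + (-1)(-0.5)V(L_2) + [(1)(-0.5) + (-1)(0.5)]Cov(L_1,L_2)
= 0.5·0.43 + 0.5·0.2 + -1·0.1 = 0.215

0.215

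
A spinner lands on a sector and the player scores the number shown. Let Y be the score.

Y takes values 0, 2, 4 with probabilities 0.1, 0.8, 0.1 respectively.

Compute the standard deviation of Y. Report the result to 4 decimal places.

E[Y] = (0)(0.1) + (2)(0.8) + (4)(0.1) = 2
E[Y²] = (0)²(0.1) + (2)²(0.8) + (4)²(0.1) = 4.8
var(Y) = E[Y²] − (E[Y])² = 4.8 − (2)² = 0.8
sd(Y) = √0.8 ≈ 0.8944

0.8944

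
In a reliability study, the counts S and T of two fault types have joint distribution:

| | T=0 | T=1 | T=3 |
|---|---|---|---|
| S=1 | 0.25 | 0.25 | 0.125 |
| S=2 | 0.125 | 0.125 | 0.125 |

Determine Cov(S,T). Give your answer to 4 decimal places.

E[S] = 1.375,  E[T] = 1.125
E[ST] = 1.625
Cov(S,T) = E[ST] − E[S]E[T] = 1.625 − (1.375)(1.125) = 0.078125

0.0781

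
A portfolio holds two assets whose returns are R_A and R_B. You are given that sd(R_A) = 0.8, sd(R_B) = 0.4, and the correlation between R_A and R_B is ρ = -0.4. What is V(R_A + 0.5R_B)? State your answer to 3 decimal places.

V(R_A) = (0.8)² = 0.64;  V(R_B) = (0.4)² = 0.16
cov(R_A,R_B) = ρ·sd(R_A)·sd(R_B) = -0.4·0.8·0.4 = -0.128
V(R_A + 0.5R_B) = (1)²·V(R_A) + (0.5)²·V(R_B) + 2·(1)·(0.5)·cov(R_A,R_B)
= 1·0.64 + 0.25·0.16 + 1·-0.128 = 0.552

0.552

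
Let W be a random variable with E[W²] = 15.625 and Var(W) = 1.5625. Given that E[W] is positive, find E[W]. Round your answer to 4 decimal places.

3.7500

(E[W])² = E[W²] − Var(W) = 15.625 − 1.5625 = 14.0625
E[W] = √14.0625 = 3.75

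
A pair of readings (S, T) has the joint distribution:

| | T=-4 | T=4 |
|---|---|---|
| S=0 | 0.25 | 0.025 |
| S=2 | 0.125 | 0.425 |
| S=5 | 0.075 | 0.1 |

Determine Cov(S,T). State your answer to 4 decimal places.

2.1100

E[S] = 1.975,  E[T] = 0.4
E[ST] = 2.9
Cov(S,T) = E[ST] − E[S]E[T] = 2.9 − (1.975)(0.4) = 2.11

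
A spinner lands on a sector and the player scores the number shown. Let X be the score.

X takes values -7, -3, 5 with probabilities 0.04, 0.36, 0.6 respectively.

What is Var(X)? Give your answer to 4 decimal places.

E[X] = (-7)(0.04) + (-3)(0.36) + (5)(0.6) = 1.64
E[X²] = (-7)²(0.04) + (-3)²(0.36) + (5)²(0.6) = 20.2
Var(X) = E[X²] − (E[X])² = 20.2 − (1.64)² = 17.5104

17.5104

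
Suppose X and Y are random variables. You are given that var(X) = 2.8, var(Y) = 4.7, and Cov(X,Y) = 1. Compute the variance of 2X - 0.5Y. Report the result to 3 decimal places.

var(2X - 0.5Y) = (2)²·var(X) + (-0.5)²·var(Y) + 2·(2)·(-0.5)·Cov(X,Y)
= 4·2.8 + 0.25·4.7 + -2·1 = 10.375

10.375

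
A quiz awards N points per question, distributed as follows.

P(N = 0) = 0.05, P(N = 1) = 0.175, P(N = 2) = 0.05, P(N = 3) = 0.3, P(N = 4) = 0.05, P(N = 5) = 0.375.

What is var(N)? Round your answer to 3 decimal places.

E[N] = (0)(0.05) + (1)(0.175) + (2)(0.05) + (3)(0.3) + (4)(0.05) + (5)(0.375) = 3.25
E[N²] = (0)²(0.05) + (1)²(0.175) + (2)²(0.05) + (3)²(0.3) + (4)²(0.05) + (5)²(0.375) = 13.25
var(N) = E[N²] − (E[N])² = 13.25 − (3.25)² = 2.6875

2.688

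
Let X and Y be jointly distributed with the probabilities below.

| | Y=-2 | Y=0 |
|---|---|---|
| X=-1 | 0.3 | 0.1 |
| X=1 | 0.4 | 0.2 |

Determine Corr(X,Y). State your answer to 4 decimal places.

E[X] = 0.2,  E[Y] = -1.4
E[XY] = -0.2
Cov(X,Y) = E[XY] − E[X]E[Y] = -0.2 − (0.2)(-1.4) = 0.08
Var(X) = 0.96,  Var(Y) = 0.84
ρ = 0.08 / √(0.96·0.84) ≈ 0.0891

0.0891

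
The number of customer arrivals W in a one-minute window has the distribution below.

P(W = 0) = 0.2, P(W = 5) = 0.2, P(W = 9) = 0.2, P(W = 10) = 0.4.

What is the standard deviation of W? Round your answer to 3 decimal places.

3.868

E[W] = (0)(0.2) + (5)(0.2) + (9)(0.2) + (10)(0.4) = 6.8
E[W²] = (0)²(0.2) + (5)²(0.2) + (9)²(0.2) + (10)²(0.4) = 61.2
V(W) = E[W²] − (E[W])² = 61.2 − (6.8)² = 14.96
sd(W) = √14.96 ≈ 3.868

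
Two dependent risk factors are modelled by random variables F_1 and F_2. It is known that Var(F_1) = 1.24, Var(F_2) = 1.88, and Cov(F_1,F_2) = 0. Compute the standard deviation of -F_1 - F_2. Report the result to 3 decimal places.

Var(-F_1 - F_2) = (-1)²·Var(F_1) + (-1)²·Var(F_2) + 2·(-1)·(-1)·Cov(F_1,F_2)
= 1·1.24 + 1·1.88 + 2·0 = 3.12
SD(-F_1 - F_2) = √3.12 ≈ 1.766

1.766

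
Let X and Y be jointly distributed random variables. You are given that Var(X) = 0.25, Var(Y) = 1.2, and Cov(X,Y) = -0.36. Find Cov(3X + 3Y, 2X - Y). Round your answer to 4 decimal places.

-3.1800

Cov(3X + 3Y, 2X - Y) = (3)(2)Var(X) + (3)(-1)Var(Y) + [(3)(-1) + (3)(2)]Cov(X,Y)
= 6·0.25 + -3·1.2 + 3·-0.36 = -3.18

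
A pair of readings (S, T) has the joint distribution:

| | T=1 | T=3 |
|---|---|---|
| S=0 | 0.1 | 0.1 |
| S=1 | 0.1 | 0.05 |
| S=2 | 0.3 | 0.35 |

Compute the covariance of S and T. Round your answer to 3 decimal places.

0.050

E[S] = 1.45,  E[T] = 2
E[ST] = 2.95
Cov(S,T) = E[ST] − E[S]E[T] = 2.95 − (1.45)(2) = 0.05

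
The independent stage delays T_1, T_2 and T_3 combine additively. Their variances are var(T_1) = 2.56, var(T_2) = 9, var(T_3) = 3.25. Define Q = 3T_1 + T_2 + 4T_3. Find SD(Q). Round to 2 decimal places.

By independence, var(Q) = (3)²var(T_1) + (1)²var(T_2) + (4)²var(T_3)
= (3)²·2.56 + (1)²·9 + (4)²·3.25 = 84.04
SD(Q) = √84.04 ≈ 9.17

9.17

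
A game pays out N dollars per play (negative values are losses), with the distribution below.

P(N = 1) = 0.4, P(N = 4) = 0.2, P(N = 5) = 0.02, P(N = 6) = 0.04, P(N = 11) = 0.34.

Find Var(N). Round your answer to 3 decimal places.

18.802

E[N] = (1)(0.4) + (4)(0.2) + (5)(0.02) + (6)(0.04) + (11)(0.34) = 5.28
E[N²] = (1)²(0.4) + (4)²(0.2) + (5)²(0.02) + (6)²(0.04) + (11)²(0.34) = 46.68
Var(N) = E[N²] − (E[N])² = 46.68 − (5.28)² = 18.8016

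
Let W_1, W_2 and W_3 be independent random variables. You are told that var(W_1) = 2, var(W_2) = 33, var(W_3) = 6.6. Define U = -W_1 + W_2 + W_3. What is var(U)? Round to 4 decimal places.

By independence, var(U) = (-1)²var(W_1) + (1)²var(W_2) + (1)²var(W_3)
= (-1)²·2 + (1)²·33 + (1)²·6.6 = 41.6

41.6000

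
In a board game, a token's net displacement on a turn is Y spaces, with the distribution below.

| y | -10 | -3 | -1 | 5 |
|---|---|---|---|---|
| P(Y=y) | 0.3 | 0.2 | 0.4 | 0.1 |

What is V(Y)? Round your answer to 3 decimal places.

E[Y] = (-10)(0.3) + (-3)(0.2) + (-1)(0.4) + (5)(0.1) = -3.5
E[Y²] = (-10)²(0.3) + (-3)²(0.2) + (-1)²(0.4) + (5)²(0.1) = 34.7
V(Y) = E[Y²] − (E[Y])² = 34.7 − (-3.5)² = 22.45

22.450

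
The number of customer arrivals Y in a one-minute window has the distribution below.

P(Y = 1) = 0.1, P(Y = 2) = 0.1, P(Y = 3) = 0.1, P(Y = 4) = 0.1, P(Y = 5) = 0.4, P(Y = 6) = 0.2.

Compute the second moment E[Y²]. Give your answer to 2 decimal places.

E[Y²] = (1)²(0.1) + (2)²(0.1) + (3)²(0.1) + (4)²(0.1) + (5)²(0.4) + (6)²(0.2) = 20.2

20.20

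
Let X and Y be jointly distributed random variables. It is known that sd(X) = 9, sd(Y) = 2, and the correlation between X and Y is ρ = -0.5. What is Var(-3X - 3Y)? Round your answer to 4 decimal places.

603.0000

Var(X) = (9)² = 81;  Var(Y) = (2)² = 4
cov(X,Y) = ρ·sd(X)·sd(Y) = -0.5·9·2 = -9
Var(-3X - 3Y) = (-3)²·Var(X) + (-3)²·Var(Y) + 2·(-3)·(-3)·cov(X,Y)
= 9·81 + 9·4 + 18·-9 = 603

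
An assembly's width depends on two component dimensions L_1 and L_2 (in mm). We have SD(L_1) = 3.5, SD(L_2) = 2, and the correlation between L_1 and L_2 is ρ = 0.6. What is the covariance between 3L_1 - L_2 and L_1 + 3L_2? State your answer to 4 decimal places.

Var(L_1) = (3.5)² = 12.25;  Var(L_2) = (2)² = 4
Cov(L_1,L_2) = ρ·SD(L_1)·SD(L_2) = 0.6·3.5·2 = 4.2
Cov(3L_1 - L_2, L_1 + 3L_2) = (3)(1)Var(L_1) + (-1)(3)Var(L_2) + [(3)(3) + (-1)(1)]Cov(L_1,L_2)
= 3·12.25 + -3·4 + 8·4.2 = 58.35

58.3500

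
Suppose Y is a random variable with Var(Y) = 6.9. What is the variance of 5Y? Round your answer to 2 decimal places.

172.50

Var(5Y) = (5)²·Var(Y) = 25·6.9 = 172.5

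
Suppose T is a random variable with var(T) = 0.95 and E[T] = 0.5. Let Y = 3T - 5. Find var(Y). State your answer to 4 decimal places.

8.5500

var(3T - 5) = (3)²·var(T) = 9·0.95 = 8.55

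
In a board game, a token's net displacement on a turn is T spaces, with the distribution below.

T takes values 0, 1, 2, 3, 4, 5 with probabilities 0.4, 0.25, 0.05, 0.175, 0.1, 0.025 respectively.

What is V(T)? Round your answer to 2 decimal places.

E[T] = (0)(0.4) + (1)(0.25) + (2)(0.05) + (3)(0.175) + (4)(0.1) + (5)(0.025) = 1.4
E[T²] = (0)²(0.4) + (1)²(0.25) + (2)²(0.05) + (3)²(0.175) + (4)²(0.1) + (5)²(0.025) = 4.25
V(T) = E[T²] − (E[T])² = 4.25 − (1.4)² = 2.29

2.29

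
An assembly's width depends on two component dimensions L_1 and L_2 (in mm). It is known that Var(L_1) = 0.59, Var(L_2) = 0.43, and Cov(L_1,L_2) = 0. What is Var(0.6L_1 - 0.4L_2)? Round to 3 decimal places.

0.281

Var(0.6L_1 - 0.4L_2) = (0.6)²·Var(L_1) + (-0.4)²·Var(L_2) + 2·(0.6)·(-0.4)·Cov(L_1,L_2)
= 0.36·0.59 + 0.16·0.43 + -0.48·0 = 0.2812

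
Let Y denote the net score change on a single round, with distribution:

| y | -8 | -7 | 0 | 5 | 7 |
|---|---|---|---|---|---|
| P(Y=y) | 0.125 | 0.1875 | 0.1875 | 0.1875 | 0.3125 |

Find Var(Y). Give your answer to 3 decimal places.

36.527

E[Y] = (-8)(0.125) + (-7)(0.1875) + (0)(0.1875) + (5)(0.1875) + (7)(0.3125) = 0.8125
E[Y²] = (-8)²(0.125) + (-7)²(0.1875) + (0)²(0.1875) + (5)²(0.1875) + (7)²(0.3125) = 37.1875
Var(Y) = E[Y²] − (E[Y])² = 37.1875 − (0.8125)² = 36.52734375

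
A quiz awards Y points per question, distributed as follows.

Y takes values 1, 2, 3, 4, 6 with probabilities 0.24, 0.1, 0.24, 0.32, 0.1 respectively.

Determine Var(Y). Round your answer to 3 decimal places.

2.278

E[Y] = (1)(0.24) + (2)(0.1) + (3)(0.24) + (4)(0.32) + (6)(0.1) = 3.04
E[Y²] = (1)²(0.24) + (2)²(0.1) + (3)²(0.24) + (4)²(0.32) + (6)²(0.1) = 11.52
Var(Y) = E[Y²] − (E[Y])² = 11.52 − (3.04)² = 2.2784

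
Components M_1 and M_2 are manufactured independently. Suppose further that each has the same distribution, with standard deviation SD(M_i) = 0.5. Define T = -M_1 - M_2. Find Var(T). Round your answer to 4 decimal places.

0.5000

Var(M_i) = (0.5)² = 0.25
By independence, Var(T) = (-1)²Var(M_1) + (-1)²Var(M_2)
= (-1)²·0.25 + (-1)²·0.25 = 0.5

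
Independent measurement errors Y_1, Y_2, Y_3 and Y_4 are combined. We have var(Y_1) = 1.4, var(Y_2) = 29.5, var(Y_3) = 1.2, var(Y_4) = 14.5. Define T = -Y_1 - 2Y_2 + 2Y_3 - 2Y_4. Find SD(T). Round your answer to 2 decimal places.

By independence, var(T) = (-1)²var(Y_1) + (-2)²var(Y_2) + (2)²var(Y_3) + (-2)²var(Y_4)
= (-1)²·1.4 + (-2)²·29.5 + (2)²·1.2 + (-2)²·14.5 = 182.2
SD(T) = √182.2 ≈ 13.50

13.50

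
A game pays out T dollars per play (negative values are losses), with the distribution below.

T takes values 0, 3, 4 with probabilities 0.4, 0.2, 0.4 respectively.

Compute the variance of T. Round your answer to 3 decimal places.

E[T] = (0)(0.4) + (3)(0.2) + (4)(0.4) = 2.2
E[T²] = (0)²(0.4) + (3)²(0.2) + (4)²(0.4) = 8.2
V(T) = E[T²] − (E[T])² = 8.2 − (2.2)² = 3.36

3.360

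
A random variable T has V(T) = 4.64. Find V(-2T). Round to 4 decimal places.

V(-2T) = (-2)²·V(T) = 4·4.64 = 18.56

18.5600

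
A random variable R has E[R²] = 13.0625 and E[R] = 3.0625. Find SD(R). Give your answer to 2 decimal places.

var(R) = 13.0625 − (3.0625)² = 3.68359375
SD(R) = √3.68359375 ≈ 1.92

1.92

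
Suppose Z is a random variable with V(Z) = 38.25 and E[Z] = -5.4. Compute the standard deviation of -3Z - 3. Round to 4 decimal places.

18.5540

V(-3Z - 3) = (-3)²·38.25 = 344.25
σ(-3Z - 3) = √344.25 ≈ 18.5540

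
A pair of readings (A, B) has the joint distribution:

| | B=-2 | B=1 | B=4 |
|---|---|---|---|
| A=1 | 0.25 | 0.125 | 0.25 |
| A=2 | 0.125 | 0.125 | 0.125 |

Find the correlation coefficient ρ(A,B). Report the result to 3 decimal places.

0.000

E[A] = 1.375,  E[B] = 1
E[AB] = 1.375
Cov(A,B) = E[AB] − E[A]E[B] = 1.375 − (1.375)(1) = 0
Var(A) = 0.234375,  Var(B) = 6.75
ρ = 0 / √(0.234375·6.75) ≈ 0.000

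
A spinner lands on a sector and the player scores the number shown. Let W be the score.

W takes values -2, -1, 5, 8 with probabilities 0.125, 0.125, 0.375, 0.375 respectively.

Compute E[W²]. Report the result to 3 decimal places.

34.000

E[W²] = (-2)²(0.125) + (-1)²(0.125) + (5)²(0.375) + (8)²(0.375) = 34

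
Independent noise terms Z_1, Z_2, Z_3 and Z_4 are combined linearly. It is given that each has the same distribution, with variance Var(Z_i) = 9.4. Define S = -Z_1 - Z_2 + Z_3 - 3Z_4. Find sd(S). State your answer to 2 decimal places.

10.62

By independence, Var(S) = (-1)²Var(Z_1) + (-1)²Var(Z_2) + (1)²Var(Z_3) + (-3)²Var(Z_4)
= (-1)²·9.4 + (-1)²·9.4 + (1)²·9.4 + (-3)²·9.4 = 112.8
sd(S) = √112.8 ≈ 10.62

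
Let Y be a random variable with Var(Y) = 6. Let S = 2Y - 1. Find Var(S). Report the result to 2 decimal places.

24.00

Var(2Y - 1) = (2)²·Var(Y) = 4·6 = 24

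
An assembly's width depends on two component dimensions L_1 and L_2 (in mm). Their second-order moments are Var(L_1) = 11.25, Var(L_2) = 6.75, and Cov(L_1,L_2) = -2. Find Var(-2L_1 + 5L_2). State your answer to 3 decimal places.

Var(-2L_1 + 5L_2) = (-2)²·Var(L_1) + (5)²·Var(L_2) + 2·(-2)·(5)·Cov(L_1,L_2)
= 4·11.25 + 25·6.75 + -20·-2 = 253.75

253.750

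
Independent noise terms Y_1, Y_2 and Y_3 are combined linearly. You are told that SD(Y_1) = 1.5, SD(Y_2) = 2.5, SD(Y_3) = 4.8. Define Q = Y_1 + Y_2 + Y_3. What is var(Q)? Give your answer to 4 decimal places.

var(Y_1) = 2.25, var(Y_2) = 6.25, var(Y_3) = 23.04
By independence, var(Q) = (1)²var(Y_1) + (1)²var(Y_2) + (1)²var(Y_3)
= (1)²·2.25 + (1)²·6.25 + (1)²·23.04 = 31.54

31.5400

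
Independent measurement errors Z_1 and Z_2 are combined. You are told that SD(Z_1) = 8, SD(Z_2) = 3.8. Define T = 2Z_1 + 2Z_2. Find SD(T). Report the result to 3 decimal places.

Var(Z_1) = 64, Var(Z_2) = 14.44
By independence, Var(T) = (2)²Var(Z_1) + (2)²Var(Z_2)
= (2)²·64 + (2)²·14.44 = 313.76
SD(T) = √313.76 ≈ 17.713

17.713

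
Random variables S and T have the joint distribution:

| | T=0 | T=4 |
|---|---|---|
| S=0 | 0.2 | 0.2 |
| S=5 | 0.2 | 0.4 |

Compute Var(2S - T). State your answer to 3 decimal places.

E[S] = 3,  E[T] = 2.4,  E[ST] = 8
Var(S) = 15 − (3)² = 6;  Var(T) = 9.6 − (2.4)² = 3.84
Cov(S,T) = 8 − (3)(2.4) = 0.8
Var(2S - T) = (2)²·6 + (-1)²·3.84 + 2·(2)·(-1)·0.8 = 24.64

24.640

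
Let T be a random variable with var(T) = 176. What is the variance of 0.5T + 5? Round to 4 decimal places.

var(0.5T + 5) = (0.5)²·var(T) = 0.25·176 = 44

44.0000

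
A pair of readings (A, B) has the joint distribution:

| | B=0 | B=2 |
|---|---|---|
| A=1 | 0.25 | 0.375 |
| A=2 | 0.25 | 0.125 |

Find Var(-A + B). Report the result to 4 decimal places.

E[A] = 1.375,  E[B] = 1,  E[AB] = 1.25
Var(A) = 2.125 − (1.375)² = 0.234375;  Var(B) = 2 − (1)² = 1
Cov(A,B) = 1.25 − (1.375)(1) = -0.125
Var(-A + B) = (-1)²·0.234375 + (1)²·1 + 2·(-1)·(1)·-0.125 = 1.484375

1.4844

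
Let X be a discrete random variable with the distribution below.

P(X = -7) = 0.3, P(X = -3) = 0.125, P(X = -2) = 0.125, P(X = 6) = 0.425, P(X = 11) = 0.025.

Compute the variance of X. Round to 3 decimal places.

34.640

E[X] = (-7)(0.3) + (-3)(0.125) + (-2)(0.125) + (6)(0.425) + (11)(0.025) = 0.1
E[X²] = (-7)²(0.3) + (-3)²(0.125) + (-2)²(0.125) + (6)²(0.425) + (11)²(0.025) = 34.65
Var(X) = E[X²] − (E[X])² = 34.65 − (0.1)² = 34.64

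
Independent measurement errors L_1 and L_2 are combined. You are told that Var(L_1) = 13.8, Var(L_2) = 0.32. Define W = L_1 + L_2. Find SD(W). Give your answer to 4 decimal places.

3.7577

By independence, Var(W) = (1)²Var(L_1) + (1)²Var(L_2)
= (1)²·13.8 + (1)²·0.32 = 14.12
SD(W) = √14.12 ≈ 3.7577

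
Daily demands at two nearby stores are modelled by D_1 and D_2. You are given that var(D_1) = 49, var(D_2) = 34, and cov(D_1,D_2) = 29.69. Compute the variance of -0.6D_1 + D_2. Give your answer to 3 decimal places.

var(-0.6D_1 + D_2) = (-0.6)²·var(D_1) + (1)²·var(D_2) + 2·(-0.6)·(1)·cov(D_1,D_2)
= 0.36·49 + 1·34 + -1.2·29.69 = 16.012

16.012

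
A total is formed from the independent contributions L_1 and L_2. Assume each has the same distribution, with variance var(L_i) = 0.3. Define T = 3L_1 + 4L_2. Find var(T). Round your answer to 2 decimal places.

7.50

By independence, var(T) = (3)²var(L_1) + (4)²var(L_2)
= (3)²·0.3 + (4)²·0.3 = 7.5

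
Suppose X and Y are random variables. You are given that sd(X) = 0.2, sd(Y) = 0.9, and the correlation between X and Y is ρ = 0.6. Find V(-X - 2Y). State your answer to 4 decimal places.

3.7120

V(X) = (0.2)² = 0.04;  V(Y) = (0.9)² = 0.81
Cov(X,Y) = ρ·sd(X)·sd(Y) = 0.6·0.2·0.9 = 0.108
V(-X - 2Y) = (-1)²·V(X) + (-2)²·V(Y) + 2·(-1)·(-2)·Cov(X,Y)
= 1·0.04 + 4·0.81 + 4·0.108 = 3.712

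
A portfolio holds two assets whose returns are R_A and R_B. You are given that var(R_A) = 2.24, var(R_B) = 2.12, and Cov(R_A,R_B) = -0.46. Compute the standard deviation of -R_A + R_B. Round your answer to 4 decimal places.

var(-R_A + R_B) = (-1)²·var(R_A) + (1)²·var(R_B) + 2·(-1)·(1)·Cov(R_A,R_B)
= 1·2.24 + 1·2.12 + -2·-0.46 = 5.28
sd(-R_A + R_B) = √5.28 ≈ 2.2978

2.2978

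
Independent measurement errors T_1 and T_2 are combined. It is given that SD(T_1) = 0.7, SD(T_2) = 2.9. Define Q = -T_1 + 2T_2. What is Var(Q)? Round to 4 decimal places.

34.1300

Var(T_1) = 0.49, Var(T_2) = 8.41
By independence, Var(Q) = (-1)²Var(T_1) + (2)²Var(T_2)
= (-1)²·0.49 + (2)²·8.41 = 34.13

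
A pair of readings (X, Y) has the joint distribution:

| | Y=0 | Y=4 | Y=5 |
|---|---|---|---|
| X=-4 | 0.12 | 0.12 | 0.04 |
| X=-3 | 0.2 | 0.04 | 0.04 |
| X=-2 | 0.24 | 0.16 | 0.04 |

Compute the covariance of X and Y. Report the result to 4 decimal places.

-0.1408

E[X] = -2.84,  E[Y] = 1.88
E[XY] = -5.48
Cov(X,Y) = E[XY] − E[X]E[Y] = -5.48 − (-2.84)(1.88) = -0.1408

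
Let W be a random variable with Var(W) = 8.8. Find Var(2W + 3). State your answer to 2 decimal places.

Var(2W + 3) = (2)²·Var(W) = 4·8.8 = 35.2

35.20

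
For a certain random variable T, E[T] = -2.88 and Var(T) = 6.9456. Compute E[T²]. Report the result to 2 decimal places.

E[T²] = Var(T) + (E[T])² = 6.9456 + (-2.88)² = 15.24

15.24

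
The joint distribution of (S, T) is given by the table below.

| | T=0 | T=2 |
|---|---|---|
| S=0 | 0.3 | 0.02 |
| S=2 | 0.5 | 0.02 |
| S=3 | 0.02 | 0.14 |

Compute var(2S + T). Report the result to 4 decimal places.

E[S] = 1.52,  E[T] = 0.36,  E[ST] = 0.92
var(S) = 3.52 − (1.52)² = 1.2096;  var(T) = 0.72 − (0.36)² = 0.5904
Cov(S,T) = 0.92 − (1.52)(0.36) = 0.3728
var(2S + T) = (2)²·1.2096 + (1)²·0.5904 + 2·(2)·(1)·0.3728 = 6.92

6.9200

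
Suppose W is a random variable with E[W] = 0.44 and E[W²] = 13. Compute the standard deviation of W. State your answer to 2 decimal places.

Var(W) = 13 − (0.44)² = 12.8064
sd(W) = √12.8064 ≈ 3.58

3.58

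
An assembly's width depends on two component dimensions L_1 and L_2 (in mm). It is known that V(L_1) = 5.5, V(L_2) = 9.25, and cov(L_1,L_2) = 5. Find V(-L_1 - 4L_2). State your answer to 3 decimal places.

193.500

V(-L_1 - 4L_2) = (-1)²·V(L_1) + (-4)²·V(L_2) + 2·(-1)·(-4)·cov(L_1,L_2)
= 1·5.5 + 16·9.25 + 8·5 = 193.5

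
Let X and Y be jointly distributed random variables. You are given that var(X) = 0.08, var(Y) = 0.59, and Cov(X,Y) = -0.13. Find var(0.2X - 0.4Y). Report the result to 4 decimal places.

0.1184

var(0.2X - 0.4Y) = (0.2)²·var(X) + (-0.4)²·var(Y) + 2·(0.2)·(-0.4)·Cov(X,Y)
= 0.04·0.08 + 0.16·0.59 + -0.16·-0.13 = 0.1184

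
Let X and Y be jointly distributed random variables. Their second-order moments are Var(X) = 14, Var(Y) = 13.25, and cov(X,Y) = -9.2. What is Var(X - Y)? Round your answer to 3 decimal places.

Var(X - Y) = (1)²·Var(X) + (-1)²·Var(Y) + 2·(1)·(-1)·cov(X,Y)
= 1·14 + 1·13.25 + -2·-9.2 = 45.65

45.650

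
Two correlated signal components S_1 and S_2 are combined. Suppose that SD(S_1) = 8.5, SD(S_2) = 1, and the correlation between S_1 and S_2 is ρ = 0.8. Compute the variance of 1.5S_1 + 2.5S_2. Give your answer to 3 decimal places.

219.813

V(S_1) = (8.5)² = 72.25;  V(S_2) = (1)² = 1
Cov(S_1,S_2) = ρ·SD(S_1)·SD(S_2) = 0.8·8.5·1 = 6.8
V(1.5S_1 + 2.5S_2) = (1.5)²·V(S_1) + (2.5)²·V(S_2) + 2·(1.5)·(2.5)·Cov(S_1,S_2)
= 2.25·72.25 + 6.25·1 + 7.5·6.8 = 219.8125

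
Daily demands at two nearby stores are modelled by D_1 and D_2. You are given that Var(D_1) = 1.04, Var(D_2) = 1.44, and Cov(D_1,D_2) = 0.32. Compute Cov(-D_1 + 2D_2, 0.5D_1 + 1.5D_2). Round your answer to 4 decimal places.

3.6400

Cov(-D_1 + 2D_2, 0.5D_1 + 1.5D_2) = (-1)(0.5)Var(D_1) + (2)(1.5)Var(D_2) + [(-1)(1.5) + (2)(0.5)]Cov(D_1,D_2)
= -0.5·1.04 + 3·1.44 + -0.5·0.32 = 3.64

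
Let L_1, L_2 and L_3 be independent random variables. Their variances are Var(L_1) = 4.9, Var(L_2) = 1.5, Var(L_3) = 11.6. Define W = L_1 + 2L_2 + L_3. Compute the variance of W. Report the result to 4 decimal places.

By independence, Var(W) = (1)²Var(L_1) + (2)²Var(L_2) + (1)²Var(L_3)
= (1)²·4.9 + (2)²·1.5 + (1)²·11.6 = 22.5

22.5000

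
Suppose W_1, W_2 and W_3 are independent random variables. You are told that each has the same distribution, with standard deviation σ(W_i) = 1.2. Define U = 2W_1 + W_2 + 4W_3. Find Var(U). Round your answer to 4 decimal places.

30.2400

Var(W_i) = (1.2)² = 1.44
By independence, Var(U) = (2)²Var(W_1) + (1)²Var(W_2) + (4)²Var(W_3)
= (2)²·1.44 + (1)²·1.44 + (4)²·1.44 = 30.24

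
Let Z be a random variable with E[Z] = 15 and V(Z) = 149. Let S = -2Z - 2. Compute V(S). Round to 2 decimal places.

V(-2Z - 2) = (-2)²·V(Z) = 4·149 = 596

596.00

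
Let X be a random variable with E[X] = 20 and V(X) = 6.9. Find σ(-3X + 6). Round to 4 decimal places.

V(-3X + 6) = (-3)²·6.9 = 62.1
σ(-3X + 6) = √62.1 ≈ 7.8804

7.8804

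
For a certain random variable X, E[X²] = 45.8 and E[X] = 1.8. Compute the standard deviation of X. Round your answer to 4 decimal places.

Var(X) = 45.8 − (1.8)² = 42.56
sd(X) = √42.56 ≈ 6.5238

6.5238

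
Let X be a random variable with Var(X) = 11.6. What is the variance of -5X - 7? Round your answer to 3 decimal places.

290.000

Var(-5X - 7) = (-5)²·Var(X) = 25·11.6 = 290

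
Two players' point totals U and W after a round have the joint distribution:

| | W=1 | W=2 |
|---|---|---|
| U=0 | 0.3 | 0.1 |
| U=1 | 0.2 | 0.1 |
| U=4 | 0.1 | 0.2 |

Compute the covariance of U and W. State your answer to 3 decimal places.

E[U] = 1.5,  E[W] = 1.4
E[UW] = 2.4
Cov(U,W) = E[UW] − E[U]E[W] = 2.4 − (1.5)(1.4) = 0.3

0.300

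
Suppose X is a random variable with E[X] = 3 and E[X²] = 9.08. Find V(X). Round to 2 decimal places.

0.08

V(X) = 9.08 − (3)² = 0.08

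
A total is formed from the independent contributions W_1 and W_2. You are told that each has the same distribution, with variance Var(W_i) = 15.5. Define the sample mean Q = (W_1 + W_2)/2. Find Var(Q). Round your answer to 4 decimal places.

By independence, Var(Q) = (0.5)²Var(W_1) + (0.5)²Var(W_2)
= (0.5)²·15.5 + (0.5)²·15.5 = 7.75

7.7500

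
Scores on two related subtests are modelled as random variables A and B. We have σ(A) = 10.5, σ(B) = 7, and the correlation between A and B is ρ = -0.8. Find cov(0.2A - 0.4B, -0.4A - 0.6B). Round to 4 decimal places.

var(A) = (10.5)² = 110.25;  var(B) = (7)² = 49
cov(A,B) = ρ·σ(A)·σ(B) = -0.8·10.5·7 = -58.8
cov(0.2A - 0.4B, -0.4A - 0.6B) = (0.2)(-0.4)var(A) + (-0.4)(-0.6)var(B) + [(0.2)(-0.6) + (-0.4)(-0.4)]cov(A,B)
= -0.08·110.25 + 0.24·49 + 0.04·-58.8 = 0.588

0.5880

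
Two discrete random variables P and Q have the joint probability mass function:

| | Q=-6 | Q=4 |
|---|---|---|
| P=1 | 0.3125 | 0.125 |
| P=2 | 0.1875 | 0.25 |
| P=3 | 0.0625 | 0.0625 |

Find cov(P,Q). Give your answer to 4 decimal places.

0.7422

E[P] = 1.6875,  E[Q] = -1.625
E[PQ] = -2
cov(P,Q) = E[PQ] − E[P]E[Q] = -2 − (1.6875)(-1.625) = 0.7421875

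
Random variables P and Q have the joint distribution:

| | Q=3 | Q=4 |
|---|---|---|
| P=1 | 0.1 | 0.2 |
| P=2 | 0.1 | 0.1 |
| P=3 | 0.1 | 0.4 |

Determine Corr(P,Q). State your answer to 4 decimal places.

E[P] = 2.2,  E[Q] = 3.7
E[PQ] = 8.2
Cov(P,Q) = E[PQ] − E[P]E[Q] = 8.2 − (2.2)(3.7) = 0.06
V(P) = 0.76,  V(Q) = 0.21
ρ = 0.06 / √(0.76·0.21) ≈ 0.1502

0.1502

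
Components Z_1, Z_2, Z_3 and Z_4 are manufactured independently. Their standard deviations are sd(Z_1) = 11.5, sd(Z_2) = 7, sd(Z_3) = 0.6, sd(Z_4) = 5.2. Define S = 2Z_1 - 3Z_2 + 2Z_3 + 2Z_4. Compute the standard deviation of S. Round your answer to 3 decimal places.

32.857

Var(Z_1) = 132.25, Var(Z_2) = 49, Var(Z_3) = 0.36, Var(Z_4) = 27.04
By independence, Var(S) = (2)²Var(Z_1) + (-3)²Var(Z_2) + (2)²Var(Z_3) + (2)²Var(Z_4)
= (2)²·132.25 + (-3)²·49 + (2)²·0.36 + (2)²·27.04 = 1079.6
sd(S) = √1079.6 ≈ 32.857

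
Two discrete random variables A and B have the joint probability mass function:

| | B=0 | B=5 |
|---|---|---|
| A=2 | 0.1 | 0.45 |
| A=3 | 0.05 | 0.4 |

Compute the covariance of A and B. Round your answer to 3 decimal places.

E[A] = 2.45,  E[B] = 4.25
E[AB] = 10.5
cov(A,B) = E[AB] − E[A]E[B] = 10.5 − (2.45)(4.25) = 0.0875

0.088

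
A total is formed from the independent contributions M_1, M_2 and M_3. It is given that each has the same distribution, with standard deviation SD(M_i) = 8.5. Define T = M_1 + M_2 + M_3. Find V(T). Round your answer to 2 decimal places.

V(M_i) = (8.5)² = 72.25
By independence, V(T) = (1)²V(M_1) + (1)²V(M_2) + (1)²V(M_3)
= (1)²·72.25 + (1)²·72.25 + (1)²·72.25 = 216.75

216.75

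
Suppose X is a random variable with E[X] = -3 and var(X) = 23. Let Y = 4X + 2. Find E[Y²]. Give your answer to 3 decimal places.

468.000

E[4X + 2] = 4·-3 + 2 = -10
var(4X + 2) = (4)²·23 = 368
E[Y²] = var(Y) + (E[Y])² = 368 + (-10)² = 468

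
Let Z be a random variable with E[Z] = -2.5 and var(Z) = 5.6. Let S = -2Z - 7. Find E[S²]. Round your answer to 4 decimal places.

E[-2Z - 7] = -2·-2.5 − 7 = -2
var(-2Z - 7) = (-2)²·5.6 = 22.4
E[S²] = var(S) + (E[S])² = 22.4 + (-2)² = 26.4

26.4000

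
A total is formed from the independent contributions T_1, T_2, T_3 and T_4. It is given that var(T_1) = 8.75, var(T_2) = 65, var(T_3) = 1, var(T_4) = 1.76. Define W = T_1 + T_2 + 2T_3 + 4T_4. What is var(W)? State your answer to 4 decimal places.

By independence, var(W) = (1)²var(T_1) + (1)²var(T_2) + (2)²var(T_3) + (4)²var(T_4)
= (1)²·8.75 + (1)²·65 + (2)²·1 + (4)²·1.76 = 105.91

105.9100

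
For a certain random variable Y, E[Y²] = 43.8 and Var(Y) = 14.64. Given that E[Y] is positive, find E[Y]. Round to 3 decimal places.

(E[Y])² = E[Y²] − Var(Y) = 43.8 − 14.64 = 29.16
E[Y] = √29.16 = 5.4

5.400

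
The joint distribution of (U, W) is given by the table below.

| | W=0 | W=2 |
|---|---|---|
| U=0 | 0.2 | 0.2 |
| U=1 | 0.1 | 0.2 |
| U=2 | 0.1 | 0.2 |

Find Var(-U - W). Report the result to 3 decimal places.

E[U] = 0.9,  E[W] = 1.2,  E[UW] = 1.2
Var(U) = 1.5 − (0.9)² = 0.69;  Var(W) = 2.4 − (1.2)² = 0.96
cov(U,W) = 1.2 − (0.9)(1.2) = 0.12
Var(-U - W) = (-1)²·0.69 + (-1)²·0.96 + 2·(-1)·(-1)·0.12 = 1.89

1.890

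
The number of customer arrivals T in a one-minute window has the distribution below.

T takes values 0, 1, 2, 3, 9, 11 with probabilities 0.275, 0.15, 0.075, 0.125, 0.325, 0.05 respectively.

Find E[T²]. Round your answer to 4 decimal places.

E[T²] = (0)²(0.275) + (1)²(0.15) + (2)²(0.075) + (3)²(0.125) + (9)²(0.325) + (11)²(0.05) = 33.95

33.9500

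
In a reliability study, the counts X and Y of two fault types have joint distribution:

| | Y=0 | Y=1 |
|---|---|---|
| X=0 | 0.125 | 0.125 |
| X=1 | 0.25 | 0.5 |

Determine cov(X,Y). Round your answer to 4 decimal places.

0.0313

E[X] = 0.75,  E[Y] = 0.625
E[XY] = 0.5
cov(X,Y) = E[XY] − E[X]E[Y] = 0.5 − (0.75)(0.625) = 0.03125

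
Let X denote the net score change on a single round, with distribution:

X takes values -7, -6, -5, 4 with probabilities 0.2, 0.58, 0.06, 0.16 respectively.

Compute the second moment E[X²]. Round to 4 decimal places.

E[X²] = (-7)²(0.2) + (-6)²(0.58) + (-5)²(0.06) + (4)²(0.16) = 34.74

34.7400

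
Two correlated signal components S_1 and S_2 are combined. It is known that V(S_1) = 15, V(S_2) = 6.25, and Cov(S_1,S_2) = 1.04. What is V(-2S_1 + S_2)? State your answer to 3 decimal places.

62.090

V(-2S_1 + S_2) = (-2)²·V(S_1) + (1)²·V(S_2) + 2·(-2)·(1)·Cov(S_1,S_2)
= 4·15 + 1·6.25 + -4·1.04 = 62.09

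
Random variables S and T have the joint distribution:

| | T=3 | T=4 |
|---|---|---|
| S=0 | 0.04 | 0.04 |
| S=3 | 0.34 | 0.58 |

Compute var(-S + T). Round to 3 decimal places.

E[S] = 2.76,  E[T] = 3.62,  E[ST] = 10.02
var(S) = 8.28 − (2.76)² = 0.6624;  var(T) = 13.34 − (3.62)² = 0.2356
cov(S,T) = 10.02 − (2.76)(3.62) = 0.0288
var(-S + T) = (-1)²·0.6624 + (1)²·0.2356 + 2·(-1)·(1)·0.0288 = 0.8404

0.840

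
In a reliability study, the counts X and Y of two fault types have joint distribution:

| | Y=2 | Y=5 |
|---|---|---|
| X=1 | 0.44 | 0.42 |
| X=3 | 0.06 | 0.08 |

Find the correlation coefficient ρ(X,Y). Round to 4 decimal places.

0.0576

E[X] = 1.28,  E[Y] = 3.5
E[XY] = 4.54
Cov(X,Y) = E[XY] − E[X]E[Y] = 4.54 − (1.28)(3.5) = 0.06
var(X) = 0.4816,  var(Y) = 2.25
ρ = 0.06 / √(0.4816·2.25) ≈ 0.0576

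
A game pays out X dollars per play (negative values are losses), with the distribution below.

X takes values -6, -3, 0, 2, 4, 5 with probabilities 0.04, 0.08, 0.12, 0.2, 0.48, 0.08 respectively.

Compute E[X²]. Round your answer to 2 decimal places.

12.64

E[X²] = (-6)²(0.04) + (-3)²(0.08) + (0)²(0.12) + (2)²(0.2) + (4)²(0.48) + (5)²(0.08) = 12.64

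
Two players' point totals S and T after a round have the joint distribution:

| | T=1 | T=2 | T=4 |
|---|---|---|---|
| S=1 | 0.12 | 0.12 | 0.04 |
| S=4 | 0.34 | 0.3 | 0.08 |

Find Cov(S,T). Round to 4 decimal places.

-0.0648

E[S] = 3.16,  E[T] = 1.78
E[ST] = 5.56
Cov(S,T) = E[ST] − E[S]E[T] = 5.56 − (3.16)(1.78) = -0.0648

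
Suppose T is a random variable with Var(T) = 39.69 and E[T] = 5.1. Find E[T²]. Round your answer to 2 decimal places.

E[T²] = Var(T) + (E[T])² = 39.69 + (5.1)² = 65.7

65.70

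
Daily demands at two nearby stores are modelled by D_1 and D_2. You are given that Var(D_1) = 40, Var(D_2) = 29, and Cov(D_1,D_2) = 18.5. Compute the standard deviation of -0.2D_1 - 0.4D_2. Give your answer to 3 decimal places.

Var(-0.2D_1 - 0.4D_2) = (-0.2)²·Var(D_1) + (-0.4)²·Var(D_2) + 2·(-0.2)·(-0.4)·Cov(D_1,D_2)
= 0.04·40 + 0.16·29 + 0.16·18.5 = 9.2
σ(-0.2D_1 - 0.4D_2) = √9.2 ≈ 3.033

3.033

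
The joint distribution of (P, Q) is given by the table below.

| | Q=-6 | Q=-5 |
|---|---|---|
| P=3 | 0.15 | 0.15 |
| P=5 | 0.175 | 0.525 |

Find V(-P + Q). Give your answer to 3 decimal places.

E[P] = 4.4,  E[Q] = -5.325,  E[PQ] = -23.325
V(P) = 20.2 − (4.4)² = 0.84;  V(Q) = 28.575 − (-5.325)² = 0.219375
Cov(P,Q) = -23.325 − (4.4)(-5.325) = 0.105
V(-P + Q) = (-1)²·0.84 + (1)²·0.219375 + 2·(-1)·(1)·0.105 = 0.849375

0.849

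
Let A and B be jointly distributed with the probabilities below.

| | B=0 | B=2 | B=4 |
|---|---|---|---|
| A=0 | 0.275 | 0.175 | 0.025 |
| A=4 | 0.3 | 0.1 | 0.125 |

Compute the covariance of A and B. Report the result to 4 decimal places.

0.3850

E[A] = 2.1,  E[B] = 1.15
E[AB] = 2.8
Cov(A,B) = E[AB] − E[A]E[B] = 2.8 − (2.1)(1.15) = 0.385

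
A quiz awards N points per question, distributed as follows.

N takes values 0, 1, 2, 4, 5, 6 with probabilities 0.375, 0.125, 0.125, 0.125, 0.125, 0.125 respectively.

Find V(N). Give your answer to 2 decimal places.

5.19

E[N] = (0)(0.375) + (1)(0.125) + (2)(0.125) + (4)(0.125) + (5)(0.125) + (6)(0.125) = 2.25
E[N²] = (0)²(0.375) + (1)²(0.125) + (2)²(0.125) + (4)²(0.125) + (5)²(0.125) + (6)²(0.125) = 10.25
V(N) = E[N²] − (E[N])² = 10.25 − (2.25)² = 5.1875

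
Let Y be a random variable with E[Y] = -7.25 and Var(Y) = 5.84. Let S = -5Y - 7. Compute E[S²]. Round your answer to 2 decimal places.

E[-5Y - 7] = -5·-7.25 − 7 = 29.25
Var(-5Y - 7) = (-5)²·5.84 = 146
E[S²] = Var(S) + (E[S])² = 146 + (29.25)² = 1001.5625

1001.56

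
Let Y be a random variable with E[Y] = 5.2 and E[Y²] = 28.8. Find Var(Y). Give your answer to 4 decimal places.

1.7600

Var(Y) = 28.8 − (5.2)² = 1.76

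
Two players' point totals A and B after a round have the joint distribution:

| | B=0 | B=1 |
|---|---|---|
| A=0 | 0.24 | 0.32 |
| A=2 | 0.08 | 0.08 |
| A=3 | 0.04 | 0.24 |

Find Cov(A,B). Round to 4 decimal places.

0.1376

E[A] = 1.16,  E[B] = 0.64
E[AB] = 0.88
Cov(A,B) = E[AB] − E[A]E[B] = 0.88 − (1.16)(0.64) = 0.1376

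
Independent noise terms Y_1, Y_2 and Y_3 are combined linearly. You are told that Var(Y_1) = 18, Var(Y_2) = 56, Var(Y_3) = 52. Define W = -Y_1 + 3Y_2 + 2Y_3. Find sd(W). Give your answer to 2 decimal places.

27.02

By independence, Var(W) = (-1)²Var(Y_1) + (3)²Var(Y_2) + (2)²Var(Y_3)
= (-1)²·18 + (3)²·56 + (2)²·52 = 730
sd(W) = √730 ≈ 27.02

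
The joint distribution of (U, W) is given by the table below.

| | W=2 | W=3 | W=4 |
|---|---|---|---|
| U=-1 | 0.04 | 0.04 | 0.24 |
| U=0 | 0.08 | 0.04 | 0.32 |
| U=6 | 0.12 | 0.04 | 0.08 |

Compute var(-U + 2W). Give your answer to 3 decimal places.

E[U] = 1.12,  E[W] = 3.4,  E[UW] = 2.92
var(U) = 8.96 − (1.12)² = 7.7056;  var(W) = 12.28 − (3.4)² = 0.72
Cov(U,W) = 2.92 − (1.12)(3.4) = -0.888
var(-U + 2W) = (-1)²·7.7056 + (2)²·0.72 + 2·(-1)·(2)·-0.888 = 14.1376

14.138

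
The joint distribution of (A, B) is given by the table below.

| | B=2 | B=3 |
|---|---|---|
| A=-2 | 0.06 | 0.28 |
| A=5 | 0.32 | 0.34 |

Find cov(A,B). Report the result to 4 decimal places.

E[A] = 2.62,  E[B] = 2.62
E[AB] = 6.38
cov(A,B) = E[AB] − E[A]E[B] = 6.38 − (2.62)(2.62) = -0.4844

-0.4844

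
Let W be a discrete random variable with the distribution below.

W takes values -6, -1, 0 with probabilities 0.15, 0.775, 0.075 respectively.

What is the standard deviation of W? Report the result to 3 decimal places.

E[W] = (-6)(0.15) + (-1)(0.775) + (0)(0.075) = -1.675
E[W²] = (-6)²(0.15) + (-1)²(0.775) + (0)²(0.075) = 6.175
Var(W) = E[W²] − (E[W])² = 6.175 − (-1.675)² = 3.369375
sd(W) = √3.369375 ≈ 1.836

1.836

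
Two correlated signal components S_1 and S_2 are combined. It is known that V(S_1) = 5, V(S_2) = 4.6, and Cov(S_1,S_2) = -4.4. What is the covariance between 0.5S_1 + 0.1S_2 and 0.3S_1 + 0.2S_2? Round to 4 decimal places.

Cov(0.5S_1 + 0.1S_2, 0.3S_1 + 0.2S_2) = (0.5)(0.3)V(S_1) + (0.1)(0.2)V(S_2) + [(0.5)(0.2) + (0.1)(0.3)]Cov(S_1,S_2)
= 0.15·5 + 0.02·4.6 + 0.13·-4.4 = 0.27

0.2700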